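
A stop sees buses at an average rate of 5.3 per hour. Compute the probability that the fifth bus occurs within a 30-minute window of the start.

Over the interval, μ = 5.3 × 0.5 = 2.65 (a 30-minute window = 0.5 hours).
The fifth arrival falls in the interval iff at least 5 events occur there: P(S_5 ≤ t) = P(N ≥ 5) = 1 − P(N ≤ 4) ≈ 0.1297.

0.1297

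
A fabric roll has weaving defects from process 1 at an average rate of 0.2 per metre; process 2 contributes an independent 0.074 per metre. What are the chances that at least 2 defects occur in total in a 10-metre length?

Independent Poisson processes superpose: combined rate λ = 0.2 + 0.074 = 0.274 per metre.
Over the interval, μ = 0.274 × 10 = 2.74 (a 10-metre length = 10 metres).
P(N ≥ 2) = 1 − P(N ≤ 1) ≈ 0.7585.

0.7585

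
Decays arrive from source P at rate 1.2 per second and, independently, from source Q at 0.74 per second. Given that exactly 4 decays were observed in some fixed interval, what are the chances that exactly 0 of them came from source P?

Given the total, each event is independently from source P with probability p = λ_P/(λ_P+λ_Q) = 1.2/1.94 ≈ 0.6186.
So K ~ Binomial(4, 1.2/1.94): P(K = 0) = C(4,0) · (1.2/1.94)^0 · (0.74/1.94)^4 ≈ 0.0212.

0.0212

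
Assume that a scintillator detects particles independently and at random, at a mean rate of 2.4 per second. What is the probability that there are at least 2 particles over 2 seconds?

Over the interval, μ = 2.4 × 2 = 4.8 (2 seconds).
P(N ≥ 2) = 1 − P(N ≤ 1) = 1 − Σ_{j=0}^{1} e^(−μ) μ^j/j! ≈ 0.9523.

0.9523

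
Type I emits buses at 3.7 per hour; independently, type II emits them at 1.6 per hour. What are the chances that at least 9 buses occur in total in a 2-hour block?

0.7306

Independent Poisson processes superpose: combined rate λ = 3.7 + 1.6 = 5.3 per hour.
Over the interval, μ = 5.3 × 2 = 10.6 (a 2-hour block = 2 hours).
P(N ≥ 9) = 1 − P(N ≤ 8) ≈ 0.7306.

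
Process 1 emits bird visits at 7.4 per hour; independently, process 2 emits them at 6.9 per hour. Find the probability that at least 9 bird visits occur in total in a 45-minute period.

0.7427

Independent Poisson processes superpose: combined rate λ = 7.4 + 6.9 = 14.3 per hour.
Over the interval, μ = 14.3 × 0.75 = 10.725 (a 45-minute period = 0.75 hours).
P(N ≥ 9) = 1 − P(N ≤ 8) ≈ 0.7427.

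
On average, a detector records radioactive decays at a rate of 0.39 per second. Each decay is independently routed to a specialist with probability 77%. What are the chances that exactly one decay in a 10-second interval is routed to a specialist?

Thinning: the decays that are routed to a specialist themselves form a Poisson process with rate 0.77 × 0.39 = 0.3003 per second.
Over the interval, μ = 0.3003 × 10 = 3.003 (a 10-second interval = 10 seconds).
P(N = 1) = e^(−3.003) · 3.003^1/1! ≈ 0.1491.

0.1491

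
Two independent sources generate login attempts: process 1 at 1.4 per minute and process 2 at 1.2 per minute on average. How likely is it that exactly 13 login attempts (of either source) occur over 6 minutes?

Independent Poisson processes superpose: combined rate λ = 1.4 + 1.2 = 2.6 per minute.
Over the interval, μ = 2.6 × 6 = 15.6 (6 minutes).
P(N = 13) = e^(−15.6) · 15.6^13/13! ≈ 0.0874.

0.0874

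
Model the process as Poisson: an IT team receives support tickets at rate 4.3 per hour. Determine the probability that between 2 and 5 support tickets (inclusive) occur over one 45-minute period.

0.7238

Over the interval, μ = 4.3 × 0.75 = 3.225 (a 45-minute period = 0.75 hours).
P(2 ≤ N ≤ 5) = Σ_{j=2}^{5} e^(−3.225) · 3.225^j/j! ≈ 0.7238.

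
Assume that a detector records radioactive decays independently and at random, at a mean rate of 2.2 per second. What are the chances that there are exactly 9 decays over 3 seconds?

0.0891

Over the interval, μ = 2.2 × 3 = 6.6 (3 seconds).
P(N = 9) = e^(−μ) μ^9/9! = e^(−6.6) · 6.6^9/362880 ≈ 0.0891.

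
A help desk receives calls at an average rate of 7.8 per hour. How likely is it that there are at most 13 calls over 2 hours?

0.3083

Over the interval, μ = 7.8 × 2 = 15.6 (2 hours).
P(N ≤ 13) = Σ_{j=0}^{13} e^(−μ) μ^j/j! ≈ 0.3083.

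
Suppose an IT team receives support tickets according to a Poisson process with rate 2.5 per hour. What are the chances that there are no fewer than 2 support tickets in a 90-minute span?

Over the interval, μ = 2.5 × 1.5 = 3.75 (a 90-minute span = 1.5 hours).
P(N ≥ 2) = 1 − P(N ≤ 1) = 1 − Σ_{j=0}^{1} e^(−μ) μ^j/j! ≈ 0.8883.

0.8883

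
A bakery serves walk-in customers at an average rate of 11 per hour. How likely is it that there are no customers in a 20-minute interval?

0.0256

Over the interval, μ = 11 × 1/3 ≈ 3.66667 (a 20-minute interval = 1/3 hours).
P(N = 0) = e^(−μ) μ^0/0! = e^(−3.66667) · 3.66667^0/1 ≈ 0.0256.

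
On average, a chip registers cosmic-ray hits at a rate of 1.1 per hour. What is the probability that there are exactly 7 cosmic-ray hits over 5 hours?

0.1234

Over the interval, μ = 1.1 × 5 = 5.5 (5 hours).
P(N = 7) = e^(−μ) μ^7/7! = e^(−5.5) · 5.5^7/5040 ≈ 0.1234.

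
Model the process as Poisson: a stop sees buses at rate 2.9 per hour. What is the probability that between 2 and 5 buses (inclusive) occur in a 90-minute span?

Over the interval, μ = 2.9 × 1.5 = 4.35 (a 90-minute span = 1.5 hours).
P(2 ≤ N ≤ 5) = Σ_{j=2}^{5} e^(−4.35) · 4.35^j/j! ≈ 0.6593.

0.6593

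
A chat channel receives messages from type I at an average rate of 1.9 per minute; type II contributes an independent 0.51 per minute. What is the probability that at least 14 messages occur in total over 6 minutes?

Independent Poisson processes superpose: combined rate λ = 1.9 + 0.51 = 2.41 per minute.
Over the interval, μ = 2.41 × 6 = 14.46 (6 minutes).
P(N ≥ 14) = 1 − P(N ≤ 13) ≈ 0.5834.

0.5834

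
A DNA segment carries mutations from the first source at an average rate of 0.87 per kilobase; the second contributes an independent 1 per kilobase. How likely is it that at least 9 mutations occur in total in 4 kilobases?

Independent Poisson processes superpose: combined rate λ = 0.87 + 1 = 1.87 per kilobase.
Over the interval, μ = 1.87 × 4 = 7.48 (4 kilobases).
P(N ≥ 9) = 1 − P(N ≤ 8) ≈ 0.3353.

0.3353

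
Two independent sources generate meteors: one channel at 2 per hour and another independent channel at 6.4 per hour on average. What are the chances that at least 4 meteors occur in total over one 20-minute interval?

Independent Poisson processes superpose: combined rate λ = 2 + 6.4 = 8.4 per hour.
Over the interval, μ = 8.4 × 1/3 = 2.8 (a 20-minute interval = 1/3 hours).
P(N ≥ 4) = 1 − P(N ≤ 3) ≈ 0.3081.

0.3081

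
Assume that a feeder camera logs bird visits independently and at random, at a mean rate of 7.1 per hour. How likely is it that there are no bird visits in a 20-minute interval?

0.0938

Over the interval, μ = 7.1 × 1/3 ≈ 2.36667 (a 20-minute interval = 1/3 hours).
P(N = 0) = e^(−μ) μ^0/0! = e^(−2.36667) · 2.36667^0/1 ≈ 0.0938.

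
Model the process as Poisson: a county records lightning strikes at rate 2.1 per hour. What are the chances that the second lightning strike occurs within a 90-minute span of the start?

0.8222

Over the interval, μ = 2.1 × 1.5 = 3.15 (a 90-minute span = 1.5 hours).
The second arrival falls in the interval iff at least 2 events occur there: P(S_2 ≤ t) = P(N ≥ 2) = 1 − P(N ≤ 1) ≈ 0.8222.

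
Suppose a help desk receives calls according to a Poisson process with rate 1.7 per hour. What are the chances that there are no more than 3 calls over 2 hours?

Over the interval, μ = 1.7 × 2 = 3.4 (2 hours).
P(N ≤ 3) = Σ_{j=0}^{3} e^(−μ) μ^j/j! ≈ 0.5584.

0.5584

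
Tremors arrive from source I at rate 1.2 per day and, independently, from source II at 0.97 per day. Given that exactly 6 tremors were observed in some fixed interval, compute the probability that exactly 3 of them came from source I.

Given the total, each event is independently from source I with probability p = λ_I/(λ_I+λ_II) = 1.2/2.17 ≈ 0.5530.
So K ~ Binomial(6, 1.2/2.17): P(K = 3) = C(6,3) · (1.2/2.17)^3 · (0.97/2.17)^3 ≈ 0.3021.

0.3021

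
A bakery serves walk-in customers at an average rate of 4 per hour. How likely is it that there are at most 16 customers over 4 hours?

0.5660

Over the interval, μ = 4 × 4 = 16 (4 hours).
P(N ≤ 16) = Σ_{j=0}^{16} e^(−μ) μ^j/j! ≈ 0.5660.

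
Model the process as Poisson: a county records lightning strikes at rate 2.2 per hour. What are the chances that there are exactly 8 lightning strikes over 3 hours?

Over the interval, μ = 2.2 × 3 = 6.6 (3 hours).
P(N = 8) = e^(−μ) μ^8/8! = e^(−6.6) · 6.6^8/40320 ≈ 0.1215.

0.1215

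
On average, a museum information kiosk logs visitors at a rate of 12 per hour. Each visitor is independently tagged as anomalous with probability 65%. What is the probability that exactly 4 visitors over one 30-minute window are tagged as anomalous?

0.1951

Thinning: the visitors that are tagged as anomalous themselves form a Poisson process with rate 0.65 × 12 = 7.8 per hour.
Over the interval, μ = 7.8 × 0.5 = 3.9 (a 30-minute window = 0.5 hours).
P(N = 4) = e^(−3.9) · 3.9^4/4! ≈ 0.1951.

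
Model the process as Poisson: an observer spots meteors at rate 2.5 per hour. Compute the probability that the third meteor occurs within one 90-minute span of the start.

0.7229

Over the interval, μ = 2.5 × 1.5 = 3.75 (a 90-minute span = 1.5 hours).
The third arrival falls in the interval iff at least 3 events occur there: P(S_3 ≤ t) = P(N ≥ 3) = 1 − P(N ≤ 2) ≈ 0.7229.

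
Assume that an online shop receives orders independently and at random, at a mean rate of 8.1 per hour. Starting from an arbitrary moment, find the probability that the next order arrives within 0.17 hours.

0.7477

Inter-arrival times are exponential with rate λ = 8.1 per hour.
P(T ≤ 0.17) = 1 − e^(−λt) = 1 − e^(−8.1 × 0.17) = 1 − e^(−1.377) ≈ 0.7477.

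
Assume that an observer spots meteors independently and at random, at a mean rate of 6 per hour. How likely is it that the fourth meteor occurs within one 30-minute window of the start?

0.3528

Over the interval, μ = 6 × 0.5 = 3 (a 30-minute window = 0.5 hours).
The fourth arrival falls in the interval iff at least 4 events occur there: P(S_4 ≤ t) = P(N ≥ 4) = 1 − P(N ≤ 3) ≈ 0.3528.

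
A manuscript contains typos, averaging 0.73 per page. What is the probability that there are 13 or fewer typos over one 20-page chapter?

0.4024

Over the interval, μ = 0.73 × 20 = 14.6 (a 20-page chapter = 20 pages).
P(N ≤ 13) = Σ_{j=0}^{13} e^(−μ) μ^j/j! ≈ 0.4024.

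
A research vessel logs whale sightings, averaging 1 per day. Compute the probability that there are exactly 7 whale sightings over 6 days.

0.1377

Over the interval, μ = 1 × 6 = 6 (6 days).
P(N = 7) = e^(−μ) μ^7/7! = e^(−6) · 6^7/5040 ≈ 0.1377.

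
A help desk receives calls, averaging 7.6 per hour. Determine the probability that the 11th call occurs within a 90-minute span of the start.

0.5869

Over the interval, μ = 7.6 × 1.5 = 11.4 (a 90-minute span = 1.5 hours).
The 11th arrival falls in the interval iff at least 11 events occur there: P(S_11 ≤ t) = P(N ≥ 11) = 1 − P(N ≤ 10) ≈ 0.5869.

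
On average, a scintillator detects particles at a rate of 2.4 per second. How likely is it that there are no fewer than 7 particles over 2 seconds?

0.2092

Over the interval, μ = 2.4 × 2 = 4.8 (2 seconds).
P(N ≥ 7) = 1 − P(N ≤ 6) = 1 − Σ_{j=0}^{6} e^(−μ) μ^j/j! ≈ 0.2092.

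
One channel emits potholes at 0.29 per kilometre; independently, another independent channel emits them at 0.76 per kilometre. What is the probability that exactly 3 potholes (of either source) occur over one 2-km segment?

0.1890

Independent Poisson processes superpose: combined rate λ = 0.29 + 0.76 = 1.05 per kilometre.
Over the interval, μ = 1.05 × 2 = 2.1 (a 2-km segment = 2 kilometres).
P(N = 3) = e^(−2.1) · 2.1^3/3! ≈ 0.1890.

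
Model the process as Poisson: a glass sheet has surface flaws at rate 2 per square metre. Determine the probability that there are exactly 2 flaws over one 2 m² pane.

0.1465

Over the interval, μ = 2 × 2 = 4 (a 2 m² pane = 2 square metres).
P(N = 2) = e^(−μ) μ^2/2! = e^(−4) · 4^2/2 ≈ 0.1465.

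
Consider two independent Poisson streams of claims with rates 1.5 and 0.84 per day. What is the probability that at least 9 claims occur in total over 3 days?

0.2735

Independent Poisson processes superpose: combined rate λ = 1.5 + 0.84 = 2.34 per day.
Over the interval, μ = 2.34 × 3 = 7.02 (3 days).
P(N ≥ 9) = 1 − P(N ≤ 8) ≈ 0.2735.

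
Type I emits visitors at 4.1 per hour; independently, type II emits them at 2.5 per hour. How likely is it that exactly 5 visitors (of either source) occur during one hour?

Independent Poisson processes superpose: combined rate λ = 4.1 + 2.5 = 6.6 per hour.
So μ = 6.6.
P(N = 5) = e^(−6.6) · 6.6^5/5! ≈ 0.1420.

0.1420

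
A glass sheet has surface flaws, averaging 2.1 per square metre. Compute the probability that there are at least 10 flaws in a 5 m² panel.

0.6029

Over the interval, μ = 2.1 × 5 = 10.5 (a 5 m² panel = 5 square metres).
P(N ≥ 10) = 1 − P(N ≤ 9) = 1 − Σ_{j=0}^{9} e^(−μ) μ^j/j! ≈ 0.6029.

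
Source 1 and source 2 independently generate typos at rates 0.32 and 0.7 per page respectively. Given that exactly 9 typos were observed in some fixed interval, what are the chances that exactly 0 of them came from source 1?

0.0338

Given the total, each event is independently from source 1 with probability p = λ_1/(λ_1+λ_2) = 0.32/1.02 ≈ 0.3137.
So K ~ Binomial(9, 0.32/1.02): P(K = 0) = C(9,0) · (0.32/1.02)^0 · (0.7/1.02)^9 ≈ 0.0338.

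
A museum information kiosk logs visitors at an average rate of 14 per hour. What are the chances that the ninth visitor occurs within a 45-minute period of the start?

0.7206

Over the interval, μ = 14 × 0.75 = 10.5 (a 45-minute period = 0.75 hours).
The ninth arrival falls in the interval iff at least 9 events occur there: P(S_9 ≤ t) = P(N ≥ 9) = 1 − P(N ≤ 8) ≈ 0.7206.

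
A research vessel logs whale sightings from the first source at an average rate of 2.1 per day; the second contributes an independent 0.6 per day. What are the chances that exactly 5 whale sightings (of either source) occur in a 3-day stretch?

Independent Poisson processes superpose: combined rate λ = 2.1 + 0.6 = 2.7 per day.
Over the interval, μ = 2.7 × 3 = 8.1 (a 3-day stretch = 3 days).
P(N = 5) = e^(−8.1) · 8.1^5/5! ≈ 0.0882.

0.0882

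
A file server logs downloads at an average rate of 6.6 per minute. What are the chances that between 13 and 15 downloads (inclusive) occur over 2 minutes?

Over the interval, μ = 6.6 × 2 = 13.2 (2 minutes).
P(13 ≤ N ≤ 15) = Σ_{j=13}^{15} e^(−13.2) · 13.2^j/j! ≈ 0.3044.

0.3044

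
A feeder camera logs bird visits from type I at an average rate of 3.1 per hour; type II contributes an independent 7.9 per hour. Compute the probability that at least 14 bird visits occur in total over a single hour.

Independent Poisson processes superpose: combined rate λ = 3.1 + 7.9 = 11 per hour.
So μ = 11.
P(N ≥ 14) = 1 − P(N ≤ 13) ≈ 0.2187.

0.2187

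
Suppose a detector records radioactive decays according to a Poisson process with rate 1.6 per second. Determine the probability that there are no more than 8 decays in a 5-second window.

Over the interval, μ = 1.6 × 5 = 8 (a 5-second window = 5 seconds).
P(N ≤ 8) = Σ_{j=0}^{8} e^(−μ) μ^j/j! ≈ 0.5925.

0.5925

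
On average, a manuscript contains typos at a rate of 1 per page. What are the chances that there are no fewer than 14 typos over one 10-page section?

Over the interval, μ = 1 × 10 = 10 (a 10-page section = 10 pages).
P(N ≥ 14) = 1 − P(N ≤ 13) = 1 − Σ_{j=0}^{13} e^(−μ) μ^j/j! ≈ 0.1355.

0.1355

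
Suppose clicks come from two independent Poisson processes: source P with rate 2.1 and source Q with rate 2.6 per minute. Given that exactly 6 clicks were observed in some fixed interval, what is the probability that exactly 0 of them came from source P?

0.0287

Given the total, each event is independently from source P with probability p = λ_P/(λ_P+λ_Q) = 2.1/4.7 ≈ 0.4468.
So K ~ Binomial(6, 2.1/4.7): P(K = 0) = C(6,0) · (2.1/4.7)^0 · (2.6/4.7)^6 ≈ 0.0287.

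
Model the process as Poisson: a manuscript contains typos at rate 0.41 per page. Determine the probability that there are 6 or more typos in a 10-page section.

Over the interval, μ = 0.41 × 10 = 4.1 (a 10-page section = 10 pages).
P(N ≥ 6) = 1 − P(N ≤ 5) = 1 − Σ_{j=0}^{5} e^(−μ) μ^j/j! ≈ 0.2307.

0.2307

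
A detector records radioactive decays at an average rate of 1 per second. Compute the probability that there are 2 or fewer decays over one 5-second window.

Over the interval, μ = 1 × 5 = 5 (a 5-second window = 5 seconds).
P(N ≤ 2) = Σ_{j=0}^{2} e^(−μ) μ^j/j! ≈ 0.1247.

0.1247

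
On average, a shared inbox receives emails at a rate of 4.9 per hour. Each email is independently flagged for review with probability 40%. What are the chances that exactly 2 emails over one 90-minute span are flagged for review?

0.2285

Thinning: the emails that are flagged for review themselves form a Poisson process with rate 0.4 × 4.9 = 1.96 per hour.
Over the interval, μ = 1.96 × 1.5 = 2.94 (a 90-minute span = 1.5 hours).
P(N = 2) = e^(−2.94) · 2.94^2/2! ≈ 0.2285.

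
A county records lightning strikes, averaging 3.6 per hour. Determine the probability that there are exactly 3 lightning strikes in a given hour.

With mean μ = 3.6 per hour,
P(N = 3) = e^(−μ) μ^3/3! = e^(−3.6) · 3.6^3/6 ≈ 0.2125.

0.2125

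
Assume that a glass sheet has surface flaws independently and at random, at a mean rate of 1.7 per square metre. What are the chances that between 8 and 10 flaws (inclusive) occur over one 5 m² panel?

Over the interval, μ = 1.7 × 5 = 8.5 (a 5 m² panel = 5 square metres).
P(8 ≤ N ≤ 10) = Σ_{j=8}^{10} e^(−8.5) · 8.5^j/j! ≈ 0.3778.

0.3778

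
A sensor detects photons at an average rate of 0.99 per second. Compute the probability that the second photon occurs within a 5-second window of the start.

Over the interval, μ = 0.99 × 5 = 4.95 (a 5-second window = 5 seconds).
The second arrival falls in the interval iff at least 2 events occur there: P(S_2 ≤ t) = P(N ≥ 2) = 1 − P(N ≤ 1) ≈ 0.9579.

0.9579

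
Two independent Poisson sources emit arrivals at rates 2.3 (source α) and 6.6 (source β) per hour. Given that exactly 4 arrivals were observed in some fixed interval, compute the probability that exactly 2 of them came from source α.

Given the total, each event is independently from source α with probability p = λ_α/(λ_α+λ_β) = 2.3/8.9 ≈ 0.2584.
So K ~ Binomial(4, 2.3/8.9): P(K = 2) = C(4,2) · (2.3/8.9)^2 · (6.6/8.9)^2 ≈ 0.2204.

0.2204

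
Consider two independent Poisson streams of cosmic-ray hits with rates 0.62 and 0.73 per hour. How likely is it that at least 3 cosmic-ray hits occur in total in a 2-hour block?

0.5064

Independent Poisson processes superpose: combined rate λ = 0.62 + 0.73 = 1.35 per hour.
Over the interval, μ = 1.35 × 2 = 2.7 (a 2-hour block = 2 hours).
P(N ≥ 3) = 1 − P(N ≤ 2) ≈ 0.5064.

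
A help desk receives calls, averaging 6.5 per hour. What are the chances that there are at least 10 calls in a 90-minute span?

0.5104

Over the interval, μ = 6.5 × 1.5 = 9.75 (a 90-minute span = 1.5 hours).
P(N ≥ 10) = 1 − P(N ≤ 9) = 1 − Σ_{j=0}^{9} e^(−μ) μ^j/j! ≈ 0.5104.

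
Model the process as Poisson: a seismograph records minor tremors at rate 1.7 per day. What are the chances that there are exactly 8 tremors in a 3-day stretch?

Over the interval, μ = 1.7 × 3 = 5.1 (a 3-day stretch = 3 days).
P(N = 8) = e^(−μ) μ^8/8! = e^(−5.1) · 5.1^8/40320 ≈ 0.0692.

0.0692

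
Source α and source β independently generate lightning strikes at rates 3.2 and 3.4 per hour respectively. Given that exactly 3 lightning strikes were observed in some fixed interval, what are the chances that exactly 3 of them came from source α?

0.1140

Given the total, each event is independently from source α with probability p = λ_α/(λ_α+λ_β) = 3.2/6.6 ≈ 0.4848.
So K ~ Binomial(3, 3.2/6.6): P(K = 3) = C(3,3) · (3.2/6.6)^3 · (3.4/6.6)^0 ≈ 0.1140.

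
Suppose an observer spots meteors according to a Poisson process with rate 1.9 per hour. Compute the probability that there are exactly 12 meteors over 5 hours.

Over the interval, μ = 1.9 × 5 = 9.5 (5 hours).
P(N = 12) = e^(−μ) μ^12/12! = e^(−9.5) · 9.5^12/479001600 ≈ 0.0844.

0.0844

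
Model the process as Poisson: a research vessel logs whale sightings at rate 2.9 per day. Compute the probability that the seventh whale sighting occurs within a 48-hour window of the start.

0.3616

Over the interval, μ = 2.9 × 2 = 5.8 (a 48-hour window = 2 days).
The seventh arrival falls in the interval iff at least 7 events occur there: P(S_7 ≤ t) = P(N ≥ 7) = 1 − P(N ≤ 6) ≈ 0.3616.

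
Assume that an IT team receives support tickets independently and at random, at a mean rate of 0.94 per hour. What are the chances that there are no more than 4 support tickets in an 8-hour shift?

Over the interval, μ = 0.94 × 8 = 7.52 (an 8-hour shift = 8 hours).
P(N ≤ 4) = Σ_{j=0}^{4} e^(−μ) μ^j/j! ≈ 0.1306.

0.1306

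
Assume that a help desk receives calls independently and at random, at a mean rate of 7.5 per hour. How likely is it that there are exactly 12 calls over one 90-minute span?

0.1116

Over the interval, μ = 7.5 × 1.5 = 11.25 (a 90-minute span = 1.5 hours).
P(N = 12) = e^(−μ) μ^12/12! = e^(−11.25) · 11.25^12/479001600 ≈ 0.1116.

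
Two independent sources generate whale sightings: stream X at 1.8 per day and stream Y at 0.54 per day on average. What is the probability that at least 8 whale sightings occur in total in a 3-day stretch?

0.4043

Independent Poisson processes superpose: combined rate λ = 1.8 + 0.54 = 2.34 per day.
Over the interval, μ = 2.34 × 3 = 7.02 (a 3-day stretch = 3 days).
P(N ≥ 8) = 1 − P(N ≤ 7) ≈ 0.4043.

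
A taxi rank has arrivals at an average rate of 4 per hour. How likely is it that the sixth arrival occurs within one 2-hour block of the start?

Over the interval, μ = 4 × 2 = 8 (a 2-hour block = 2 hours).
The sixth arrival falls in the interval iff at least 6 events occur there: P(S_6 ≤ t) = P(N ≥ 6) = 1 − P(N ≤ 5) ≈ 0.8088.

0.8088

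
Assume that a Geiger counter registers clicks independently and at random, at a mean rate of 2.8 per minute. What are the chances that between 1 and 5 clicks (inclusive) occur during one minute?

With mean μ = 2.8 per minute,
P(1 ≤ N ≤ 5) = Σ_{j=1}^{5} e^(−2.8) · 2.8^j/j! ≈ 0.8741.

0.8741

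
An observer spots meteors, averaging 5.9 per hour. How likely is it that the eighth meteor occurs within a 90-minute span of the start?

Over the interval, μ = 5.9 × 1.5 = 8.85 (a 90-minute span = 1.5 hours).
The eighth arrival falls in the interval iff at least 8 events occur there: P(S_8 ≤ t) = P(N ≥ 8) = 1 − P(N ≤ 7) ≈ 0.6582.

0.6582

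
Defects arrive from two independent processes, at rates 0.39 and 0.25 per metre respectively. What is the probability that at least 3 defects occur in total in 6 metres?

0.7375

Independent Poisson processes superpose: combined rate λ = 0.39 + 0.25 = 0.64 per metre.
Over the interval, μ = 0.64 × 6 = 3.84 (6 metres).
P(N ≥ 3) = 1 − P(N ≤ 2) ≈ 0.7375.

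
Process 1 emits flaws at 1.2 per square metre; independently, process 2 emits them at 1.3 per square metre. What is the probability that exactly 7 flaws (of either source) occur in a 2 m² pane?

Independent Poisson processes superpose: combined rate λ = 1.2 + 1.3 = 2.5 per square metre.
Over the interval, μ = 2.5 × 2 = 5 (a 2 m² pane = 2 square metres).
P(N = 7) = e^(−5) · 5^7/7! ≈ 0.1044.

0.1044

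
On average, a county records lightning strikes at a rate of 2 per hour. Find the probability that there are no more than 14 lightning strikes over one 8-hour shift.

0.3675

Over the interval, μ = 2 × 8 = 16 (an 8-hour shift = 8 hours).
P(N ≤ 14) = Σ_{j=0}^{14} e^(−μ) μ^j/j! ≈ 0.3675.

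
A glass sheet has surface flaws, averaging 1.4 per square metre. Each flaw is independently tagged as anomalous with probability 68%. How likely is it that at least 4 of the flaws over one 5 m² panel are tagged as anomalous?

Thinning: the flaws that are tagged as anomalous themselves form a Poisson process with rate 0.68 × 1.4 = 0.952 per square metre.
Over the interval, μ = 0.952 × 5 = 4.76 (a 5 m² panel = 5 square metres).
P(N ≥ 4) = 1 − P(N ≤ 3) ≈ 0.6997.

0.6997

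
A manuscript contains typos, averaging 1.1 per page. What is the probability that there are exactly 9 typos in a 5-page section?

0.0519

Over the interval, μ = 1.1 × 5 = 5.5 (a 5-page section = 5 pages).
P(N = 9) = e^(−μ) μ^9/9! = e^(−5.5) · 5.5^9/362880 ≈ 0.0519.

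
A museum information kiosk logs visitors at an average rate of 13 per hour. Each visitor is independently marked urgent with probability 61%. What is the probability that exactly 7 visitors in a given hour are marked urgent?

Thinning: the visitors that are marked urgent themselves form a Poisson process with rate 0.61 × 13 = 7.93 per hour.
So μ = 7.93.
P(N = 7) = e^(−7.93) · 7.93^7/7! ≈ 0.1408.

0.1408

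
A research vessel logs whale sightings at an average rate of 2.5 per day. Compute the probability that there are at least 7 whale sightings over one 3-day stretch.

Over the interval, μ = 2.5 × 3 = 7.5 (a 3-day stretch = 3 days).
P(N ≥ 7) = 1 − P(N ≤ 6) = 1 − Σ_{j=0}^{6} e^(−μ) μ^j/j! ≈ 0.6218.

0.6218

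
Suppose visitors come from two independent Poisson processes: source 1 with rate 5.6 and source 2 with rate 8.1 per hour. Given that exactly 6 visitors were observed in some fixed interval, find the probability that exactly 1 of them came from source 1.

Given the total, each event is independently from source 1 with probability p = λ_1/(λ_1+λ_2) = 5.6/13.7 ≈ 0.4088.
So K ~ Binomial(6, 5.6/13.7): P(K = 1) = C(6,1) · (5.6/13.7)^1 · (8.1/13.7)^5 ≈ 0.1772.

0.1772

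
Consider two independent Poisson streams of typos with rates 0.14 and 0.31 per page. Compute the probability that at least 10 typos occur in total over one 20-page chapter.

0.4126

Independent Poisson processes superpose: combined rate λ = 0.14 + 0.31 = 0.45 per page.
Over the interval, μ = 0.45 × 20 = 9 (a 20-page chapter = 20 pages).
P(N ≥ 10) = 1 − P(N ≤ 9) ≈ 0.4126.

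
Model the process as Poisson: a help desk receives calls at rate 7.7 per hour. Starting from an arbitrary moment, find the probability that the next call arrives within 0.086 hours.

0.4843

Inter-arrival times are exponential with rate λ = 7.7 per hour.
P(T ≤ 0.086) = 1 − e^(−λt) = 1 − e^(−7.7 × 0.086) = 1 − e^(−0.6622) ≈ 0.4843.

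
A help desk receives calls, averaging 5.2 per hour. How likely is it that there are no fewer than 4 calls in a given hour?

With mean μ = 5.2 per hour,
P(N ≥ 4) = 1 − P(N ≤ 3) = 1 − Σ_{j=0}^{3} e^(−μ) μ^j/j! ≈ 0.7619.

0.7619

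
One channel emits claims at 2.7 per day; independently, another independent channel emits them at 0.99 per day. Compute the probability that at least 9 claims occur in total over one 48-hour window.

0.3216

Independent Poisson processes superpose: combined rate λ = 2.7 + 0.99 = 3.69 per day.
Over the interval, μ = 3.69 × 2 = 7.38 (a 48-hour window = 2 days).
P(N ≥ 9) = 1 − P(N ≤ 8) ≈ 0.3216.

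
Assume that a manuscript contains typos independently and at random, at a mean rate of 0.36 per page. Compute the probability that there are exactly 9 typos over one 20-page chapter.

0.1070

Over the interval, μ = 0.36 × 20 = 7.2 (a 20-page chapter = 20 pages).
P(N = 9) = e^(−μ) μ^9/9! = e^(−7.2) · 7.2^9/362880 ≈ 0.1070.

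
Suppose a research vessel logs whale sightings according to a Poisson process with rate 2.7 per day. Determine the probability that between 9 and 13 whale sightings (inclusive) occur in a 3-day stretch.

Over the interval, μ = 2.7 × 3 = 8.1 (a 3-day stretch = 3 days).
P(9 ≤ N ≤ 13) = Σ_{j=9}^{13} e^(−8.1) · 8.1^j/j! ≈ 0.3842.

0.3842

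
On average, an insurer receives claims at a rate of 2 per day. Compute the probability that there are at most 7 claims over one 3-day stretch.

Over the interval, μ = 2 × 3 = 6 (a 3-day stretch = 3 days).
P(N ≤ 7) = Σ_{j=0}^{7} e^(−μ) μ^j/j! ≈ 0.7440.

0.7440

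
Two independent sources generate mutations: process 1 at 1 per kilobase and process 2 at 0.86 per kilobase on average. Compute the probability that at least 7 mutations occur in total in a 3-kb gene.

Independent Poisson processes superpose: combined rate λ = 1 + 0.86 = 1.86 per kilobase.
Over the interval, μ = 1.86 × 3 = 5.58 (a 3-kb gene = 3 kilobases).
P(N ≥ 7) = 1 − P(N ≤ 6) ≈ 0.3266.

0.3266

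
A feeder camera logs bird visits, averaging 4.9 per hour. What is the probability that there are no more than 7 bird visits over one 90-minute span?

Over the interval, μ = 4.9 × 1.5 = 7.35 (a 90-minute span = 1.5 hours).
P(N ≤ 7) = Σ_{j=0}^{7} e^(−μ) μ^j/j! ≈ 0.5467.

0.5467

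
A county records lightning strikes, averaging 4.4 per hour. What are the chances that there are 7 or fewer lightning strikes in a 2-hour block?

0.3478

Over the interval, μ = 4.4 × 2 = 8.8 (a 2-hour block = 2 hours).
P(N ≤ 7) = Σ_{j=0}^{7} e^(−μ) μ^j/j! ≈ 0.3478.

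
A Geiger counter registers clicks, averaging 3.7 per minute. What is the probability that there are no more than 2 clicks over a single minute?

0.2854

With mean μ = 3.7 per minute,
P(N ≤ 2) = Σ_{j=0}^{2} e^(−μ) μ^j/j! ≈ 0.2854.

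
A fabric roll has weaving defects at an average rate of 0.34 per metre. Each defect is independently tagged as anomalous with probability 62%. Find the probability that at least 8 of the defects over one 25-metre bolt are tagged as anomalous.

0.1630

Thinning: the defects that are tagged as anomalous themselves form a Poisson process with rate 0.62 × 0.34 = 0.2108 per metre.
Over the interval, μ = 0.2108 × 25 = 5.27 (a 25-metre bolt = 25 metres).
P(N ≥ 8) = 1 − P(N ≤ 7) ≈ 0.1630.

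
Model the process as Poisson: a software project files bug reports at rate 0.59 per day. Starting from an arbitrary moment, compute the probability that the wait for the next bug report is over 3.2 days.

The wait for the next event is exponential with rate λ = 0.59 per day.
P(T > 3.2) = e^(−λt) = e^(−0.59 × 3.2) = e^(−1.888) ≈ 0.1514.

0.1514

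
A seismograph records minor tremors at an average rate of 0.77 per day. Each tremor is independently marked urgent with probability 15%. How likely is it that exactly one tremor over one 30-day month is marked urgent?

0.1084

Thinning: the tremors that are marked urgent themselves form a Poisson process with rate 0.15 × 0.77 = 0.1155 per day.
Over the interval, μ = 0.1155 × 30 = 3.465 (a 30-day month = 30 days).
P(N = 1) = e^(−3.465) · 3.465^1/1! ≈ 0.1084.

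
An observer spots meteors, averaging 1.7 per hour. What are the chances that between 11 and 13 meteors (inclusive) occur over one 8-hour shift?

Over the interval, μ = 1.7 × 8 = 13.6 (an 8-hour shift = 8 hours).
P(11 ≤ N ≤ 13) = Σ_{j=11}^{13} e^(−13.6) · 13.6^j/j! ≈ 0.3036.

0.3036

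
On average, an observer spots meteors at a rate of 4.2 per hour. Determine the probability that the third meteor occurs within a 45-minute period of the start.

Over the interval, μ = 4.2 × 0.75 = 3.15 (a 45-minute period = 0.75 hours).
The third arrival falls in the interval iff at least 3 events occur there: P(S_3 ≤ t) = P(N ≥ 3) = 1 − P(N ≤ 2) ≈ 0.6096.

0.6096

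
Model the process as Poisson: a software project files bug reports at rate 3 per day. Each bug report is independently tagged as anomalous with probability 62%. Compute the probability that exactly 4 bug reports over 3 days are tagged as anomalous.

0.1524

Thinning: the bug reports that are tagged as anomalous themselves form a Poisson process with rate 0.62 × 3 = 1.86 per day.
Over the interval, μ = 1.86 × 3 = 5.58 (3 days).
P(N = 4) = e^(−5.58) · 5.58^4/4! ≈ 0.1524.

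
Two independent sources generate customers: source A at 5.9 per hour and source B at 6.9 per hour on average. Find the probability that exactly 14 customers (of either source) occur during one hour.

0.1004

Independent Poisson processes superpose: combined rate λ = 5.9 + 6.9 = 12.8 per hour.
So μ = 12.8.
P(N = 14) = e^(−12.8) · 12.8^14/14! ≈ 0.1004.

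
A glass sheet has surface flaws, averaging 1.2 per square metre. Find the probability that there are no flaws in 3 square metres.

0.0273

Over the interval, μ = 1.2 × 3 = 3.6 (3 square metres).
P(N = 0) = e^(−μ) μ^0/0! = e^(−3.6) · 3.6^0/1 ≈ 0.0273.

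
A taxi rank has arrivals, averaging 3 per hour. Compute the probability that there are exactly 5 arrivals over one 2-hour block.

0.1606

Over the interval, μ = 3 × 2 = 6 (a 2-hour block = 2 hours).
P(N = 5) = e^(−μ) μ^5/5! = e^(−6) · 6^5/120 ≈ 0.1606.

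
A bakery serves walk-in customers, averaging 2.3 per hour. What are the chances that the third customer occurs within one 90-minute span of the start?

0.6698

Over the interval, μ = 2.3 × 1.5 = 3.45 (a 90-minute span = 1.5 hours).
The third arrival falls in the interval iff at least 3 events occur there: P(S_3 ≤ t) = P(N ≥ 3) = 1 − P(N ≤ 2) ≈ 0.6698.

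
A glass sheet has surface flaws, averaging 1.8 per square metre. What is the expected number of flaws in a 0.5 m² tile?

E[N] = λt = 1.8 × 0.5 = 0.9 (a 0.5 m² tile = 0.5 square metres).

0.9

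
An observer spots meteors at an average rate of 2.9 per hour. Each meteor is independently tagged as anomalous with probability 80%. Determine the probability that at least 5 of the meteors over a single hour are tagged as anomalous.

Thinning: the meteors that are tagged as anomalous themselves form a Poisson process with rate 0.8 × 2.9 = 2.32 per hour.
So μ = 2.32.
P(N ≥ 5) = 1 − P(N ≤ 4) ≈ 0.0861.

0.0861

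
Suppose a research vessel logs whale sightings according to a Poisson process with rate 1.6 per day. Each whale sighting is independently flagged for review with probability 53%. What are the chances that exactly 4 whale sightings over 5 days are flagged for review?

Thinning: the whale sightings that are flagged for review themselves form a Poisson process with rate 0.53 × 1.6 = 0.848 per day.
Over the interval, μ = 0.848 × 5 = 4.24 (5 days).
P(N = 4) = e^(−4.24) · 4.24^4/4! ≈ 0.1940.

0.1940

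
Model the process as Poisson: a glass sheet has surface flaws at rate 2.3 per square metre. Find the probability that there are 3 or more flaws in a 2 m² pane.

Over the interval, μ = 2.3 × 2 = 4.6 (a 2 m² pane = 2 square metres).
P(N ≥ 3) = 1 − P(N ≤ 2) = 1 − Σ_{j=0}^{2} e^(−μ) μ^j/j! ≈ 0.8374.

0.8374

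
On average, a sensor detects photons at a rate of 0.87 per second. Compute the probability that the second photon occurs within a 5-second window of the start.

0.9309

Over the interval, μ = 0.87 × 5 = 4.35 (a 5-second window = 5 seconds).
The second arrival falls in the interval iff at least 2 events occur there: P(S_2 ≤ t) = P(N ≥ 2) = 1 − P(N ≤ 1) ≈ 0.9309.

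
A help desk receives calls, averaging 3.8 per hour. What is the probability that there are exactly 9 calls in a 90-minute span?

0.0586

Over the interval, μ = 3.8 × 1.5 = 5.7 (a 90-minute span = 1.5 hours).
P(N = 9) = e^(−μ) μ^9/9! = e^(−5.7) · 5.7^9/362880 ≈ 0.0586.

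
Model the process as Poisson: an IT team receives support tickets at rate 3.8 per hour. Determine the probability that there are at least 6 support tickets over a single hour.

0.1844

With mean μ = 3.8 per hour,
P(N ≥ 6) = 1 − P(N ≤ 5) = 1 − Σ_{j=0}^{5} e^(−μ) μ^j/j! ≈ 0.1844.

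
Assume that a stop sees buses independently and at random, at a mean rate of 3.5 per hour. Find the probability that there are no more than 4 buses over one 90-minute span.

0.3978

Over the interval, μ = 3.5 × 1.5 = 5.25 (a 90-minute span = 1.5 hours).
P(N ≤ 4) = Σ_{j=0}^{4} e^(−μ) μ^j/j! ≈ 0.3978.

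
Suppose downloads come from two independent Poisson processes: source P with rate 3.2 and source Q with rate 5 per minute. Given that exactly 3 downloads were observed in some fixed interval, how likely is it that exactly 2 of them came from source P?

0.2786

Given the total, each event is independently from source P with probability p = λ_P/(λ_P+λ_Q) = 3.2/8.2 ≈ 0.3902.
So K ~ Binomial(3, 3.2/8.2): P(K = 2) = C(3,2) · (3.2/8.2)^2 · (5/8.2)^1 ≈ 0.2786.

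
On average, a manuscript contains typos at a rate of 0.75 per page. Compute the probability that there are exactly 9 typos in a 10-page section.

0.1144

Over the interval, μ = 0.75 × 10 = 7.5 (a 10-page section = 10 pages).
P(N = 9) = e^(−μ) μ^9/9! = e^(−7.5) · 7.5^9/362880 ≈ 0.1144.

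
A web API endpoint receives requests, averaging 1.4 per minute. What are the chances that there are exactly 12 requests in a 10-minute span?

Over the interval, μ = 1.4 × 10 = 14 (a 10-minute span = 10 minutes).
P(N = 12) = e^(−μ) μ^12/12! = e^(−14) · 14^12/479001600 ≈ 0.0984.

0.0984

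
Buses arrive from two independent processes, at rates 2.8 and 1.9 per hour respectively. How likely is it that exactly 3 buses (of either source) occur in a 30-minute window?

0.2063

Independent Poisson processes superpose: combined rate λ = 2.8 + 1.9 = 4.7 per hour.
Over the interval, μ = 4.7 × 0.5 = 2.35 (a 30-minute window = 0.5 hours).
P(N = 3) = e^(−2.35) · 2.35^3/3! ≈ 0.2063.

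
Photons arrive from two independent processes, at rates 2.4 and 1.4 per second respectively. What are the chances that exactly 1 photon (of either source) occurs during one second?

Independent Poisson processes superpose: combined rate λ = 2.4 + 1.4 = 3.8 per second.
So μ = 3.8.
P(N = 1) = e^(−3.8) · 3.8^1/1! ≈ 0.0850.

0.0850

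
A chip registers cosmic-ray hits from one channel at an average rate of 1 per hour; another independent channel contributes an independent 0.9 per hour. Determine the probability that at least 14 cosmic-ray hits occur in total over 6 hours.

Independent Poisson processes superpose: combined rate λ = 1 + 0.9 = 1.9 per hour.
Over the interval, μ = 1.9 × 6 = 11.4 (6 hours).
P(N ≥ 14) = 1 − P(N ≤ 13) ≈ 0.2570.

0.2570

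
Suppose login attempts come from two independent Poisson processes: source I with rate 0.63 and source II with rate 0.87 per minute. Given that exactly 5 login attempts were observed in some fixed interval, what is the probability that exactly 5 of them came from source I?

0.0131

Given the total, each event is independently from source I with probability p = λ_I/(λ_I+λ_II) = 0.63/1.5 = 0.4200.
So K ~ Binomial(5, 0.63/1.5): P(K = 5) = C(5,5) · (0.63/1.5)^5 · (0.87/1.5)^0 ≈ 0.0131.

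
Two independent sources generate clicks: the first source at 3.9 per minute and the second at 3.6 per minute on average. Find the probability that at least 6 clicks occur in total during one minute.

Independent Poisson processes superpose: combined rate λ = 3.9 + 3.6 = 7.5 per minute.
So μ = 7.5.
P(N ≥ 6) = 1 − P(N ≤ 5) ≈ 0.7586.

0.7586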